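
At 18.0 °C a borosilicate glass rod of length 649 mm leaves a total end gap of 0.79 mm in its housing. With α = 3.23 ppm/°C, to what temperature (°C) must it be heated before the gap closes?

395 °C

α·L₀·ΔT = 0.79 mm ⇒ ΔT = 0.79 / (3.23×10⁻⁶ × 649.0) = 376.9 K.
T = 18.0 + 376.9 = 394.9 °C.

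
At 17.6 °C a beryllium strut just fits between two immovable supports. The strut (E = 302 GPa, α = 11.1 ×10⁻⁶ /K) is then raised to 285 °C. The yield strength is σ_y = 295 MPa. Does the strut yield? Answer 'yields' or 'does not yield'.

ΔT = 267.4 K. Constrained thermal stress σ = E·α·ΔT = 302.0×10³ MPa × 11.1×10⁻⁶ × 267.4 = 896 MPa (compressive).
Compare to σ_y = 295 MPa: σ ≥ σ_y, so it yields.

yields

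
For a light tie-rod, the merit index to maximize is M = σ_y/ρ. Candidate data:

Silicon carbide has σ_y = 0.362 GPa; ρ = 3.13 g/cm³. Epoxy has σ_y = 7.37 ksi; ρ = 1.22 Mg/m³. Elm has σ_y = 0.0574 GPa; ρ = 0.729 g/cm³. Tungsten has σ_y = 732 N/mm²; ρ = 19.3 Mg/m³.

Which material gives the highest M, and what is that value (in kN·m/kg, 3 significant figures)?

Normalizing units and computing the index:
  silicon carbide: σ_y = 362.0 MPa, ρ = 3130 kg/m³
  epoxy: σ_y = 50.81 MPa, ρ = 1220 kg/m³
  elm: σ_y = 57.40 MPa, ρ = 729.0 kg/m³
  tungsten: σ_y = 732.0 MPa, ρ = 19300 kg/m³
  silicon carbide: M = 116 kN·m/kg
  elm: M = 78.7 kN·m/kg
  epoxy: M = 41.7 kN·m/kg
  tungsten: M = 37.9 kN·m/kg
Highest index: silicon carbide.

silicon carbide, M = 116 kN·m/kg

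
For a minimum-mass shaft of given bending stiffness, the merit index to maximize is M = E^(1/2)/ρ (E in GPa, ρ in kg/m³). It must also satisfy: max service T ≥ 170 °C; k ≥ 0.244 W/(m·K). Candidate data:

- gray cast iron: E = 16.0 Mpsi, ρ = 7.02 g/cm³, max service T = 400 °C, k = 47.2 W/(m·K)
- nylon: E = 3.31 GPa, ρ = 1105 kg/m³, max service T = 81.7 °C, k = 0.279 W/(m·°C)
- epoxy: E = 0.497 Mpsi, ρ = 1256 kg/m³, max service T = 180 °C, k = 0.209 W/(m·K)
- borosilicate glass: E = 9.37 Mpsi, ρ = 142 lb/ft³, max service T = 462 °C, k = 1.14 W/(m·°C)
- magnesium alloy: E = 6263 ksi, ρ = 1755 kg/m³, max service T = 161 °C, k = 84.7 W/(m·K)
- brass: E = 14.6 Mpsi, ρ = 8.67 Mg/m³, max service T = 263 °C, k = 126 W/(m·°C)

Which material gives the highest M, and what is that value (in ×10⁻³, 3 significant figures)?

borosilicate glass, M = 3.53×10⁻³

Screen on constraints: max service T ≥ 170 °C; k ≥ 0.244 W/(m·K). Survivors: gray cast iron, borosilicate glass, brass.
Convert each candidate to consistent units, then evaluate M:
  gray cast iron: E = 110.3 GPa, ρ = 7020 kg/m³
  borosilicate glass: E = 64.60 GPa, ρ = 2275 kg/m³
  brass: E = 100.7 GPa, ρ = 8670 kg/m³
  borosilicate glass: M = 3.53×10⁻³
  gray cast iron: M = 1.50×10⁻³
  brass: M = 1.16×10⁻³
Borosilicate glass ranks first.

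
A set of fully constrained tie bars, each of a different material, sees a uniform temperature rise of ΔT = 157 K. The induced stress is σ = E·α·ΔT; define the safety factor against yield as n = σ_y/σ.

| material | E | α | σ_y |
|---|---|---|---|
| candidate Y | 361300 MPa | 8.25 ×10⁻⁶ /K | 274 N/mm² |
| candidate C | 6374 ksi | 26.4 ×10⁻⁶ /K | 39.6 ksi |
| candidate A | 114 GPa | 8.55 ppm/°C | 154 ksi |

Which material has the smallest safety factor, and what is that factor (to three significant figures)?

With everything in SI (GPa, ×10⁻⁶/K, MPa):
  candidate Y: E = 361.3, α = 8.25, σ_y = 274.0 → σ = 468 MPa, n = 0.586
  candidate C: E = 43.95, α = 26.4, σ_y = 273.0 → σ = 182 MPa, n = 1.50
  candidate A: E = 114.0, α = 8.55, σ_y = 1062 → σ = 153 MPa, n = 6.94
Candidate Y has the lowest safety factor, n = 0.586.

candidate Y, n = 0.586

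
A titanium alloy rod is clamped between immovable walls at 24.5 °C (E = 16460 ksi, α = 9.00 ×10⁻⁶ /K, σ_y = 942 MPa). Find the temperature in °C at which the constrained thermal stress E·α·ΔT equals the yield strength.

E = 16460 ksi = 113.5 GPa.
E·α·ΔT = 942.0 MPa ⇒ ΔT = 942.0 / (113.5×10³ × 9.00×10⁻⁶) = 922.3 K.
T = 24.5 + 922.3 = 946.8 °C.

947 °C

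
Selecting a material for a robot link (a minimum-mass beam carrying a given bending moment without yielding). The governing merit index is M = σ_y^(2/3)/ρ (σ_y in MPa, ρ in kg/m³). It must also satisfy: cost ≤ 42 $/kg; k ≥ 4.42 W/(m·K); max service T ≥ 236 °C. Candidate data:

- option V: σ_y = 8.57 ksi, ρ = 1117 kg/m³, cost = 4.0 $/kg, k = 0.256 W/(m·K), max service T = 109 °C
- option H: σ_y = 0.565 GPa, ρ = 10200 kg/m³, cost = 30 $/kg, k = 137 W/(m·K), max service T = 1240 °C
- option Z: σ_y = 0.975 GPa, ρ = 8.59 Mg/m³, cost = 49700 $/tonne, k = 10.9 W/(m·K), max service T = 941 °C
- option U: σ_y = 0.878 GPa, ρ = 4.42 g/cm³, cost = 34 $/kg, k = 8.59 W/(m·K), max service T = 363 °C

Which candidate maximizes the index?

option U

Screen on constraints: cost ≤ 42 $/kg; k ≥ 4.42 W/(m·K); max service T ≥ 236 °C. Survivors: option H, option U.
In SI units:
  option H: σ_y = 565.0 MPa, ρ = 10200 kg/m³
  option U: σ_y = 878.0 MPa, ρ = 4420 kg/m³
  option U: M = 20.7×10⁻³
  option H: M = 6.70×10⁻³
Option U has the largest M.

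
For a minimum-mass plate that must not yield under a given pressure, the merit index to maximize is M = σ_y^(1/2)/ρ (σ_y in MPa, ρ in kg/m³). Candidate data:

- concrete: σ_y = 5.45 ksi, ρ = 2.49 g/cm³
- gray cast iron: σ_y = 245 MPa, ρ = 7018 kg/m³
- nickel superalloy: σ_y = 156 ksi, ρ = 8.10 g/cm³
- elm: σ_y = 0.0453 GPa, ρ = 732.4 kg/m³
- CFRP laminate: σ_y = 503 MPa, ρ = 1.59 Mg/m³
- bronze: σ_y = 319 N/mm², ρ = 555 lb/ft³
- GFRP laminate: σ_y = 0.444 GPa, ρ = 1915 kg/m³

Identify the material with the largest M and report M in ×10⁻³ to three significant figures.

CFRP laminate, M = 14.1×10⁻³

In SI units:
  concrete: σ_y = 37.58 MPa, ρ = 2490 kg/m³
  gray cast iron: σ_y = 245.0 MPa, ρ = 7018 kg/m³
  nickel superalloy: σ_y = 1076 MPa, ρ = 8100 kg/m³
  elm: σ_y = 45.30 MPa, ρ = 732.4 kg/m³
  CFRP laminate: σ_y = 503.0 MPa, ρ = 1590 kg/m³
  bronze: σ_y = 319.0 MPa, ρ = 8890 kg/m³
  GFRP laminate: σ_y = 444.0 MPa, ρ = 1915 kg/m³
  CFRP laminate: M = 14.1×10⁻³
  GFRP laminate: M = 11.0×10⁻³
  elm: M = 9.19×10⁻³
  nickel superalloy: M = 4.05×10⁻³
  concrete: M = 2.46×10⁻³
  gray cast iron: M = 2.23×10⁻³
  bronze: M = 2.01×10⁻³
CFRP laminate ranks first.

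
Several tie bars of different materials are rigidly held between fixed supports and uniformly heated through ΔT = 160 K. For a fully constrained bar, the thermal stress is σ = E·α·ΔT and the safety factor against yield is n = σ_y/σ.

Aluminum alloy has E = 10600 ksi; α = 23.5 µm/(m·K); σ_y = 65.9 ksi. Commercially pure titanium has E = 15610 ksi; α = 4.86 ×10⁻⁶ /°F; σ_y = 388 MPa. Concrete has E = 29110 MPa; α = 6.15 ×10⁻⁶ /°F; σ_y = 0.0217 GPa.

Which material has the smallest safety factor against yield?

With everything in SI (GPa, ×10⁻⁶/K, MPa):
  aluminum alloy: E = 73.08, α = 23.5, σ_y = 454.4 → σ = 275 MPa, n = 1.65
  commercially pure titanium: E = 107.6, α = 8.75, σ_y = 388.0 → σ = 151 MPa, n = 2.58
  concrete: E = 29.11, α = 11.1, σ_y = 21.70 → σ = 51.6 MPa, n = 0.421
Smallest n: concrete with n = 0.421.

concrete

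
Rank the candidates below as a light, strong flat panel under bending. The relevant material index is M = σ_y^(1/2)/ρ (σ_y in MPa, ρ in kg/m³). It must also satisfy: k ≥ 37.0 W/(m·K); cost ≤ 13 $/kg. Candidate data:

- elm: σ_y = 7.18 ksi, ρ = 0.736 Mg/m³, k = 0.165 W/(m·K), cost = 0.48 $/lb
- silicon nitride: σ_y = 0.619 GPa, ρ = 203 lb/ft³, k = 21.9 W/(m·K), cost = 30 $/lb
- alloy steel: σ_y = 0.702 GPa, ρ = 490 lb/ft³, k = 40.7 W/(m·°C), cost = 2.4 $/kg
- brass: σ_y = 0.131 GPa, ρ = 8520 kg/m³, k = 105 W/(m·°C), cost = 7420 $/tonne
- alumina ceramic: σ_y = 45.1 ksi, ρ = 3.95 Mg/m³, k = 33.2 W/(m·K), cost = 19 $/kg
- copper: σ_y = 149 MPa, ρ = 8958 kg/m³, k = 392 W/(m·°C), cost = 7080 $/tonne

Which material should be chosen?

Screen on constraints: k ≥ 37.0 W/(m·K); cost ≤ 13 $/kg. Survivors: alloy steel, brass, copper.
After converting to SI:
  alloy steel: σ_y = 702.0 MPa, ρ = 7849 kg/m³
  brass: σ_y = 131.0 MPa, ρ = 8520 kg/m³
  copper: σ_y = 149.0 MPa, ρ = 8958 kg/m³
  alloy steel: M = 3.38×10⁻³
  copper: M = 1.36×10⁻³
  brass: M = 1.34×10⁻³
Highest index: alloy steel.

alloy steel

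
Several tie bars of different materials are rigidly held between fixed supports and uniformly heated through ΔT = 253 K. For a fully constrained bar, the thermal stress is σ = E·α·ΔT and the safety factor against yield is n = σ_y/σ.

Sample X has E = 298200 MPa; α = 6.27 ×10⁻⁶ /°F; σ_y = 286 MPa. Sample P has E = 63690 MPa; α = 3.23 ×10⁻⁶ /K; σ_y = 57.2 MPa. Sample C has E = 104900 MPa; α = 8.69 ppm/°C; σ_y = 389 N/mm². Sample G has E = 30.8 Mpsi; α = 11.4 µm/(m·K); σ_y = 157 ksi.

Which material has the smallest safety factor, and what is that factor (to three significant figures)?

sample X, n = 0.336

In consistent units (E in GPa, α in ×10⁻⁶/K, σ_y in MPa):
  sample X: E = 298.2, α = 11.3, σ_y = 286.0 → σ = 851 MPa, n = 0.336
  sample P: E = 63.69, α = 3.23, σ_y = 57.20 → σ = 52.0 MPa, n = 1.10
  sample C: E = 104.9, α = 8.69, σ_y = 389.0 → σ = 231 MPa, n = 1.69
  sample G: E = 212.4, α = 11.4, σ_y = 1082 → σ = 612 MPa, n = 1.77
Smallest n: sample X with n = 0.336.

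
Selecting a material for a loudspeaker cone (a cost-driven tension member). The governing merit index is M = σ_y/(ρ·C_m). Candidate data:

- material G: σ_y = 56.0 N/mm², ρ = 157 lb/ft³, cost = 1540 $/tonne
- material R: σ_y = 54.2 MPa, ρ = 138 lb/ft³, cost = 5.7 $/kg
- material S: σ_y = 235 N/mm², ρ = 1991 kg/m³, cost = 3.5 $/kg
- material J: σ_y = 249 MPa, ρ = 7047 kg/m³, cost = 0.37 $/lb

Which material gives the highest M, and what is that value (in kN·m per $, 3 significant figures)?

material J, M = 43.3 kN·m per $

Putting every candidate on a common basis:
  material G: σ_y = 56.00 MPa, ρ = 2515 kg/m³, cost = 1.540 $/kg
  material R: σ_y = 54.20 MPa, ρ = 2211 kg/m³, cost = 5.700 $/kg
  material S: σ_y = 235.0 MPa, ρ = 1991 kg/m³, cost = 3.500 $/kg
  material J: σ_y = 249.0 MPa, ρ = 7047 kg/m³, cost = 0.8157 $/kg
  material J: M = 43.3 kN·m per $
  material S: M = 33.7 kN·m per $
  material G: M = 14.5 kN·m per $
  material R: M = 4.30 kN·m per $
Material J has the largest M.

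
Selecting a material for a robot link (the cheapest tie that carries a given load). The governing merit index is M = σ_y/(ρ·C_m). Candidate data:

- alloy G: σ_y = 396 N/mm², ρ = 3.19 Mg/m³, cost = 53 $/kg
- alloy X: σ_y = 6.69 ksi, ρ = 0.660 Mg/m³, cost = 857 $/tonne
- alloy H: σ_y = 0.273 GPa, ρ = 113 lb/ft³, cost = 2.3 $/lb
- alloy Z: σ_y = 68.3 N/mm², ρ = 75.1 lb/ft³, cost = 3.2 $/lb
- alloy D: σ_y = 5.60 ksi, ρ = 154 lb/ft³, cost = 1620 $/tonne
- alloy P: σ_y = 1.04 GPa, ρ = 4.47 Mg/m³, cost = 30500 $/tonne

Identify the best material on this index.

In SI units:
  alloy G: σ_y = 396.0 MPa, ρ = 3190 kg/m³, cost = 53.00 $/kg
  alloy X: σ_y = 46.13 MPa, ρ = 660.0 kg/m³, cost = 0.8570 $/kg
  alloy H: σ_y = 273.0 MPa, ρ = 1810 kg/m³, cost = 5.071 $/kg
  alloy Z: σ_y = 68.30 MPa, ρ = 1203 kg/m³, cost = 7.055 $/kg
  alloy D: σ_y = 38.61 MPa, ρ = 2467 kg/m³, cost = 1.620 $/kg
  alloy P: σ_y = 1040 MPa, ρ = 4470 kg/m³, cost = 30.50 $/kg
  alloy X: M = 81.5 kN·m per $
  alloy H: M = 29.7 kN·m per $
  alloy D: M = 9.66 kN·m per $
  alloy Z: M = 8.05 kN·m per $
  alloy P: M = 7.63 kN·m per $
  alloy G: M = 2.34 kN·m per $
Alloy X has the largest M.

alloy X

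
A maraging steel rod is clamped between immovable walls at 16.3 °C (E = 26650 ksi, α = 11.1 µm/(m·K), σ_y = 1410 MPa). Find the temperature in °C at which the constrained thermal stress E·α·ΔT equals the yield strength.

E = 26650 ksi = 183.7 GPa.
E·α·ΔT = 1410 MPa ⇒ ΔT = 1410 / (183.7×10³ × 11.1×10⁻⁶) = 691.3 K.
T = 16.3 + 691.3 = 707.6 °C.

708 °C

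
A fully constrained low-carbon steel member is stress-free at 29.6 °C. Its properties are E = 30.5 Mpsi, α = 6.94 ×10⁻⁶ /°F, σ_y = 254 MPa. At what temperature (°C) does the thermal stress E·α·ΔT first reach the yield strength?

E = 30.5 Mpsi = 210.3 GPa.
α = 6.94×10⁻⁶/°F × 9/5 = 12.5×10⁻⁶/K.
E·α·ΔT = 254.0 MPa ⇒ ΔT = 254.0 / (210.3×10³ × 12.5×10⁻⁶) = 96.69 K.
T = 29.6 + 96.69 = 126.3 °C.

126 °C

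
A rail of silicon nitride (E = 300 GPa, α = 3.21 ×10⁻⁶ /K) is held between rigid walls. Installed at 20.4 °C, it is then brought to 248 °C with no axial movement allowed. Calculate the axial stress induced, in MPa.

ΔT = 227.6 K. Constrained thermal stress σ = E·α·ΔT = 300.0×10³ MPa × 3.21×10⁻⁶ × 227.6 = 219 MPa (compressive).

219 MPa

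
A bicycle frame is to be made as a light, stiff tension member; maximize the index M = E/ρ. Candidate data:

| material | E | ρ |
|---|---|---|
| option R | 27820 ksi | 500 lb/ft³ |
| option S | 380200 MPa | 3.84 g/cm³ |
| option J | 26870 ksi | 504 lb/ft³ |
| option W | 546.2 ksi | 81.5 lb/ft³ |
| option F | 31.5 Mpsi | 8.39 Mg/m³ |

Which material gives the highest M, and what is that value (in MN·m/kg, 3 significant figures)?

In SI units:
  option R: E = 191.8 GPa, ρ = 8009 kg/m³
  option S: E = 380.2 GPa, ρ = 3840 kg/m³
  option J: E = 185.3 GPa, ρ = 8073 kg/m³
  option W: E = 3.766 GPa, ρ = 1306 kg/m³
  option F: E = 217.2 GPa, ρ = 8390 kg/m³
  option S: M = 99.0 MN·m/kg
  option F: M = 25.9 MN·m/kg
  option R: M = 23.9 MN·m/kg
  option J: M = 22.9 MN·m/kg
  option W: M = 2.88 MN·m/kg
Option S has the largest M.

option S, M = 99.0 MN·m/kg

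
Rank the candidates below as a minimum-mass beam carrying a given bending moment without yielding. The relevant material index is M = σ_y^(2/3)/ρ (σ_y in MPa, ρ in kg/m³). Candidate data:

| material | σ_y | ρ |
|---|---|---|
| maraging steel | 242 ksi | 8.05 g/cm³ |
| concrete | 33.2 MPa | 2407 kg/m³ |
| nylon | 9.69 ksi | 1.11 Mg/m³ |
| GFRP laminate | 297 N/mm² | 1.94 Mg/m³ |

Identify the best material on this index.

After converting to SI:
  maraging steel: σ_y = 1669 MPa, ρ = 8050 kg/m³
  concrete: σ_y = 33.20 MPa, ρ = 2407 kg/m³
  nylon: σ_y = 66.81 MPa, ρ = 1110 kg/m³
  GFRP laminate: σ_y = 297.0 MPa, ρ = 1940 kg/m³
  GFRP laminate: M = 22.9×10⁻³
  maraging steel: M = 17.5×10⁻³
  nylon: M = 14.8×10⁻³
  concrete: M = 4.29×10⁻³
GFRP laminate has the largest M.

GFRP laminate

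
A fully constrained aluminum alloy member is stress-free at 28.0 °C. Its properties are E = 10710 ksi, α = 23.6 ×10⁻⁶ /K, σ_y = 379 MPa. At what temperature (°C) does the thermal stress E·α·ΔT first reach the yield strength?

245 °C

E = 10710 ksi = 73.84 GPa.
E·α·ΔT = 379.0 MPa ⇒ ΔT = 379.0 / (73.84×10³ × 23.6×10⁻⁶) = 217.5 K.
T = 28.0 + 217.5 = 245.5 °C.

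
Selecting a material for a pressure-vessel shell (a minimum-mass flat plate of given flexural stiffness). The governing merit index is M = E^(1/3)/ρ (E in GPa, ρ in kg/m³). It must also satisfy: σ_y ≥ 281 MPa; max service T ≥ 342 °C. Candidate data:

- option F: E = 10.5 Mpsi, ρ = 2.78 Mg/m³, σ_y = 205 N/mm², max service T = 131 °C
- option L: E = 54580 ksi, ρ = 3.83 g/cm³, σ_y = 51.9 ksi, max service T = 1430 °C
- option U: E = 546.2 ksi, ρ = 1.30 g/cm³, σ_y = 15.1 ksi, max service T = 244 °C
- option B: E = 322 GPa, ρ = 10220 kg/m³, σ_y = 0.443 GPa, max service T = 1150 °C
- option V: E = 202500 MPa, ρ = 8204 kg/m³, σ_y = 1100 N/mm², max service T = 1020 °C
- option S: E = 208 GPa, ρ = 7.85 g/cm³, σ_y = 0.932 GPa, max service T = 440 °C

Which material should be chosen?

option L

Screen on constraints: σ_y ≥ 281 MPa; max service T ≥ 342 °C. Survivors: option L, option B, option V, option S.
Putting every candidate on a common basis:
  option L: E = 376.3 GPa, ρ = 3830 kg/m³
  option B: E = 322.0 GPa, ρ = 10220 kg/m³
  option V: E = 202.5 GPa, ρ = 8204 kg/m³
  option S: E = 208.0 GPa, ρ = 7850 kg/m³
  option L: M = 1.89×10⁻³
  option S: M = 0.755×10⁻³
  option V: M = 0.716×10⁻³
  option B: M = 0.671×10⁻³
Option L has the largest M.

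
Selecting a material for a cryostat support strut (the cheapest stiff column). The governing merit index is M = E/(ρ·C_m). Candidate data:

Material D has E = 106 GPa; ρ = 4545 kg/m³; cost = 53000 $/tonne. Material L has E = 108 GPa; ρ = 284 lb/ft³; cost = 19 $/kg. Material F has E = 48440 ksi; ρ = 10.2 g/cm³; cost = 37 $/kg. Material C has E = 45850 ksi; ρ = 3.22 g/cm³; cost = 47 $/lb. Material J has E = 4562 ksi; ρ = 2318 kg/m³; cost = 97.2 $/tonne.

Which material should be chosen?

Putting every candidate on a common basis:
  material D: E = 106.0 GPa, ρ = 4545 kg/m³, cost = 53.00 $/kg
  material L: E = 108.0 GPa, ρ = 4549 kg/m³, cost = 19.00 $/kg
  material F: E = 334.0 GPa, ρ = 10200 kg/m³, cost = 37.00 $/kg
  material C: E = 316.1 GPa, ρ = 3220 kg/m³, cost = 103.6 $/kg
  material J: E = 31.45 GPa, ρ = 2318 kg/m³, cost = 0.09720 $/kg
  material J: M = 140 MN·m per $
  material L: M = 1.25 MN·m per $
  material C: M = 0.947 MN·m per $
  material F: M = 0.885 MN·m per $
  material D: M = 0.440 MN·m per $
Highest index: material J.

material J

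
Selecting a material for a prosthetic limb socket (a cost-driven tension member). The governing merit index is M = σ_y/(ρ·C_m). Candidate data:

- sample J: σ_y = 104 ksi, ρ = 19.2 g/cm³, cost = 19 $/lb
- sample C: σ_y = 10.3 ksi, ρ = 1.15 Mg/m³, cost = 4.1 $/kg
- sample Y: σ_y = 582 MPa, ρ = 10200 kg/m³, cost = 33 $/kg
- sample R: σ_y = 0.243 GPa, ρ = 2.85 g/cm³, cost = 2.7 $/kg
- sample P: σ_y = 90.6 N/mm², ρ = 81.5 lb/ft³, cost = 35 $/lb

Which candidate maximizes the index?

Convert each candidate to consistent units, then evaluate M:
  sample J: σ_y = 717.1 MPa, ρ = 19200 kg/m³, cost = 41.89 $/kg
  sample C: σ_y = 71.02 MPa, ρ = 1150 kg/m³, cost = 4.100 $/kg
  sample Y: σ_y = 582.0 MPa, ρ = 10200 kg/m³, cost = 33.00 $/kg
  sample R: σ_y = 243.0 MPa, ρ = 2850 kg/m³, cost = 2.700 $/kg
  sample P: σ_y = 90.60 MPa, ρ = 1306 kg/m³, cost = 77.16 $/kg
  sample R: M = 31.6 kN·m per $
  sample C: M = 15.1 kN·m per $
  sample Y: M = 1.73 kN·m per $
  sample P: M = 0.899 kN·m per $
  sample J: M = 0.892 kN·m per $
Sample R ranks first.

sample R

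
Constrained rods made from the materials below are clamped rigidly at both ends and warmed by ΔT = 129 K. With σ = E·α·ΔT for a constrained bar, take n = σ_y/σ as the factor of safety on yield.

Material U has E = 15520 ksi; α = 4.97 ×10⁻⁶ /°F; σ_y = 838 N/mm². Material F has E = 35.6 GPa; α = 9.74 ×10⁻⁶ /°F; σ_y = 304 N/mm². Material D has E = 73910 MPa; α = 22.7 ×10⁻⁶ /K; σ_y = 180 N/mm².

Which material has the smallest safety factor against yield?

material D

Converting E to GPa, α to ×10⁻⁶/K, σ_y to MPa, then σ and n for each:
  material U: E = 107.0, α = 8.95, σ_y = 838.0 → σ = 123 MPa, n = 6.79
  material F: E = 35.60, α = 17.5, σ_y = 304.0 → σ = 80.5 MPa, n = 3.78
  material D: E = 73.91, α = 22.7, σ_y = 180.0 → σ = 216 MPa, n = 0.832
The minimum is material D at n = 0.832.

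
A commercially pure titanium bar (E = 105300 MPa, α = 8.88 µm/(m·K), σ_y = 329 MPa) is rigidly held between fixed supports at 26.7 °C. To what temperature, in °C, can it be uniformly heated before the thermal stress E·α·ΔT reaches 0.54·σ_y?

217 °C

E = 105300 MPa = 105.3 GPa.
E·α·ΔT = 177.7 MPa ⇒ ΔT = 177.7 / (105.3×10³ × 8.88×10⁻⁶) = 190.0 K.
T = 26.7 + 190.0 = 216.7 °C.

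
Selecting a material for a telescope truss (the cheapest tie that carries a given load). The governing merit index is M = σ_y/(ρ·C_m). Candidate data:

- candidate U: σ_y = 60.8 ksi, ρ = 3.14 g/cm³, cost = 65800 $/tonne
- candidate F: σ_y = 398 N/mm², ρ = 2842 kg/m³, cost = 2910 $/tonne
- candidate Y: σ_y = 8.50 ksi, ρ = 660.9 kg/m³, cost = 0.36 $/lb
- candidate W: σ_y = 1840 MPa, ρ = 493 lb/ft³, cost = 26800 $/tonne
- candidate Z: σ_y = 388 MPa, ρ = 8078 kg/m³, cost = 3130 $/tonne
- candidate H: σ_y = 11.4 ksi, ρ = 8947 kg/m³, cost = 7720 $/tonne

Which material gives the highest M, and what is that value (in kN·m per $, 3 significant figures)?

After converting to SI:
  candidate U: σ_y = 419.2 MPa, ρ = 3140 kg/m³, cost = 65.80 $/kg
  candidate F: σ_y = 398.0 MPa, ρ = 2842 kg/m³, cost = 2.910 $/kg
  candidate Y: σ_y = 58.61 MPa, ρ = 660.9 kg/m³, cost = 0.7937 $/kg
  candidate W: σ_y = 1840 MPa, ρ = 7897 kg/m³, cost = 26.80 $/kg
  candidate Z: σ_y = 388.0 MPa, ρ = 8078 kg/m³, cost = 3.130 $/kg
  candidate H: σ_y = 78.60 MPa, ρ = 8947 kg/m³, cost = 7.720 $/kg
  candidate Y: M = 112 kN·m per $
  candidate F: M = 48.1 kN·m per $
  candidate Z: M = 15.3 kN·m per $
  candidate W: M = 8.69 kN·m per $
  candidate U: M = 2.03 kN·m per $
  candidate H: M = 1.14 kN·m per $
Highest index: candidate Y.

candidate Y, M = 112 kN·m per $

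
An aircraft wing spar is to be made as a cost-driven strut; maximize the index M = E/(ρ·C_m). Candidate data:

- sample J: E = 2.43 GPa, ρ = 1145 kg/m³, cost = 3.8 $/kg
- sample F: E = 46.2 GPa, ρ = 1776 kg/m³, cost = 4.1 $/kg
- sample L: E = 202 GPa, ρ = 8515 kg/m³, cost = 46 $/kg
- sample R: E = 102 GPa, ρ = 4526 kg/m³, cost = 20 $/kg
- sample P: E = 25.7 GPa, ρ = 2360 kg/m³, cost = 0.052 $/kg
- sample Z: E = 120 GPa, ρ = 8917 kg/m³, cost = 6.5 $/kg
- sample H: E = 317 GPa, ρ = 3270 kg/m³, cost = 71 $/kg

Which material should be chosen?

Per-candidate index values:
  sample P: M = 209 MN·m per $
  sample F: M = 6.34 MN·m per $
  sample Z: M = 2.07 MN·m per $
  sample H: M = 1.37 MN·m per $
  sample R: M = 1.13 MN·m per $
  sample J: M = 0.558 MN·m per $
  sample L: M = 0.516 MN·m per $
The maximum is for sample P.

sample P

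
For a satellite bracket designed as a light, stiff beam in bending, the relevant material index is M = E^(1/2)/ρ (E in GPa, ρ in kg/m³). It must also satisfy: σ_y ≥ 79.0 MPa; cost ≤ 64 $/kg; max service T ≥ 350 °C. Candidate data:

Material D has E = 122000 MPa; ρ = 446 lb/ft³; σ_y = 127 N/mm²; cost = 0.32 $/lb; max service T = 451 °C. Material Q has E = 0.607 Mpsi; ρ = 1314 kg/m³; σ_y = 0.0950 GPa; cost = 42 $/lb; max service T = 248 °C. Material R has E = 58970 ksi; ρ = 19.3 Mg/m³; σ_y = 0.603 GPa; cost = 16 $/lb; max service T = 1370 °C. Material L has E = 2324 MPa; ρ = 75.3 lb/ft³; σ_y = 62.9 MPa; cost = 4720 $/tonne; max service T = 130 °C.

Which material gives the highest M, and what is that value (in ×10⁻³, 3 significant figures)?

material D, M = 1.55×10⁻³

Screen on constraints: σ_y ≥ 79.0 MPa; cost ≤ 64 $/kg; max service T ≥ 350 °C. Survivors: material D, material R.
After converting to SI:
  material D: E = 122.0 GPa, ρ = 7144 kg/m³
  material R: E = 406.6 GPa, ρ = 19300 kg/m³
  material D: M = 1.55×10⁻³
  material R: M = 1.04×10⁻³
The maximum is for material D.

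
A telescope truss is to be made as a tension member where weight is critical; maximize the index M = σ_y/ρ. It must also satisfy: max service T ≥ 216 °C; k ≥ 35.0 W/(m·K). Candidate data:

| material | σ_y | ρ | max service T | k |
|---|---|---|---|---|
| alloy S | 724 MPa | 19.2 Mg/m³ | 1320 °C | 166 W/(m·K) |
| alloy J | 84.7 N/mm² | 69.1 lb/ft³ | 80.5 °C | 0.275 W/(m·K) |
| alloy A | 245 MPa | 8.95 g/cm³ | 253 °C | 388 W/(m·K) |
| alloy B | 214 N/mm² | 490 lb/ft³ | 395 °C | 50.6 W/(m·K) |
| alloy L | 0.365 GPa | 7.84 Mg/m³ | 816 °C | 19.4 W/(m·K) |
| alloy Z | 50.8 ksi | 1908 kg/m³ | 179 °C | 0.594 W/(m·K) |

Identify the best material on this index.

Screen on constraints: max service T ≥ 216 °C; k ≥ 35.0 W/(m·K). Survivors: alloy S, alloy A, alloy B.
Normalizing units and computing the index:
  alloy S: σ_y = 724.0 MPa, ρ = 19200 kg/m³
  alloy A: σ_y = 245.0 MPa, ρ = 8950 kg/m³
  alloy B: σ_y = 214.0 MPa, ρ = 7849 kg/m³
  alloy S: M = 37.7 kN·m/kg
  alloy A: M = 27.4 kN·m/kg
  alloy B: M = 27.3 kN·m/kg
Alloy S has the largest M.

alloy S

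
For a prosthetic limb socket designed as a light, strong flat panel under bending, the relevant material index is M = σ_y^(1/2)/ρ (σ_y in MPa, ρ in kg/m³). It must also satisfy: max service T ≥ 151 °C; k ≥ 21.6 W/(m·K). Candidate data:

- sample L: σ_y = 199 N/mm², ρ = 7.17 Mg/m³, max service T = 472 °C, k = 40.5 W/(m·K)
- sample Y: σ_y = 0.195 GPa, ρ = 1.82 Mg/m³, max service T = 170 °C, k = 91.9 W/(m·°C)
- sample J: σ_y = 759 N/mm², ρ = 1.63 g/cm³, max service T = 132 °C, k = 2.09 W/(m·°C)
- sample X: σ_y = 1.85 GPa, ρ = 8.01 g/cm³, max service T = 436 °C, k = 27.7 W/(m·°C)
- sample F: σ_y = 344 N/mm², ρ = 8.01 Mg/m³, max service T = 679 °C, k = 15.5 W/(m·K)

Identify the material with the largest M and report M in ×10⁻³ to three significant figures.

sample Y, M = 7.67×10⁻³

Screen on constraints: max service T ≥ 151 °C; k ≥ 21.6 W/(m·K). Survivors: sample L, sample Y, sample X.
After converting to SI:
  sample L: σ_y = 199.0 MPa, ρ = 7170 kg/m³
  sample Y: σ_y = 195.0 MPa, ρ = 1820 kg/m³
  sample X: σ_y = 1850 MPa, ρ = 8010 kg/m³
  sample Y: M = 7.67×10⁻³
  sample X: M = 5.37×10⁻³
  sample L: M = 1.97×10⁻³
Sample Y ranks first.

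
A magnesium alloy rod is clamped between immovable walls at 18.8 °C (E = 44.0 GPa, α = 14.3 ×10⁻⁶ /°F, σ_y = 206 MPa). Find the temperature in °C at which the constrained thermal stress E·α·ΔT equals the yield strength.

201 °C

α = 14.3×10⁻⁶/°F × 9/5 = 25.7×10⁻⁶/K.
E·α·ΔT = 206.0 MPa ⇒ ΔT = 206.0 / (44.00×10³ × 25.7×10⁻⁶) = 181.9 K.
T = 18.8 + 181.9 = 200.7 °C.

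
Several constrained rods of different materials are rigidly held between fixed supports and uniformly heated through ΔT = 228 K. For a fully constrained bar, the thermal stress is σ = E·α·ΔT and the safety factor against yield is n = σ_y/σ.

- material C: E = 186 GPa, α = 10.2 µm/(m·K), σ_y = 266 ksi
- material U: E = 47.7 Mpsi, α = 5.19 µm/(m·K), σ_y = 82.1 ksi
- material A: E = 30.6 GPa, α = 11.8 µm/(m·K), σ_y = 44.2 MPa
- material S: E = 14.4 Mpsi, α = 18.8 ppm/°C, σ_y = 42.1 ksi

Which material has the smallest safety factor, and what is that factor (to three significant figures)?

material A, n = 0.537

With everything in SI (GPa, ×10⁻⁶/K, MPa):
  material C: E = 186.0, α = 10.2, σ_y = 1834 → σ = 433 MPa, n = 4.24
  material U: E = 328.9, α = 5.19, σ_y = 566.1 → σ = 389 MPa, n = 1.45
  material A: E = 30.60, α = 11.8, σ_y = 44.20 → σ = 82.3 MPa, n = 0.537
  material S: E = 99.28, α = 18.8, σ_y = 290.3 → σ = 426 MPa, n = 0.682
The minimum is material A at n = 0.537.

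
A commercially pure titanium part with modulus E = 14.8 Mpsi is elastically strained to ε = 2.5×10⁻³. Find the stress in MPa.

255 MPa

E = 14.8 Mpsi = 102.0 GPa.
σ = E·ε = 102000 MPa × 2.5×10⁻³ = 255 MPa.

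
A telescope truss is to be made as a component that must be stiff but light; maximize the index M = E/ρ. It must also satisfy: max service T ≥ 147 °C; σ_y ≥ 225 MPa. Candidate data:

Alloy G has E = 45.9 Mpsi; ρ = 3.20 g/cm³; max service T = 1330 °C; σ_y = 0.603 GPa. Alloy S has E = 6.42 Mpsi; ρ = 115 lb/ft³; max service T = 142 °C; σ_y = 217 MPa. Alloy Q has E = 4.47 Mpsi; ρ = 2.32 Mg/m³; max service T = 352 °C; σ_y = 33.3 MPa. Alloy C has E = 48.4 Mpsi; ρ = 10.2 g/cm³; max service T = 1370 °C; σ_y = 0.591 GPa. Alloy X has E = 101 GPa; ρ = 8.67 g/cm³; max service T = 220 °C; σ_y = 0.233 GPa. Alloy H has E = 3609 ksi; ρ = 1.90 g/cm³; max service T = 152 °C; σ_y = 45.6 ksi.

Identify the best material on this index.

Screen on constraints: max service T ≥ 147 °C; σ_y ≥ 225 MPa. Survivors: alloy G, alloy C, alloy X, alloy H.
Convert each candidate to consistent units, then evaluate M:
  alloy G: E = 316.5 GPa, ρ = 3200 kg/m³
  alloy C: E = 333.7 GPa, ρ = 10200 kg/m³
  alloy X: E = 101.0 GPa, ρ = 8670 kg/m³
  alloy H: E = 24.88 GPa, ρ = 1900 kg/m³
  alloy G: M = 98.9 MN·m/kg
  alloy C: M = 32.7 MN·m/kg
  alloy H: M = 13.1 MN·m/kg
  alloy X: M = 11.6 MN·m/kg
Alloy G ranks first.

alloy G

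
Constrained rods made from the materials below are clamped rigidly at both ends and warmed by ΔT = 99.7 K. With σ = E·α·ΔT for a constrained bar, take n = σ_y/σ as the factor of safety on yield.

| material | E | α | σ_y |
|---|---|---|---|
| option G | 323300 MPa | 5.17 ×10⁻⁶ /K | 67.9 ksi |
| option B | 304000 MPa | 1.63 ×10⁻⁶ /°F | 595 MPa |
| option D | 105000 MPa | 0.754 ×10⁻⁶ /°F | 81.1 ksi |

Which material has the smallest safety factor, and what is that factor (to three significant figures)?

Converting E to GPa, α to ×10⁻⁶/K, σ_y to MPa, then σ and n for each:
  option G: E = 323.3, α = 5.17, σ_y = 468.2 → σ = 167 MPa, n = 2.81
  option B: E = 304.0, α = 2.93, σ_y = 595.0 → σ = 88.9 MPa, n = 6.69
  option D: E = 105.0, α = 1.36, σ_y = 559.2 → σ = 14.2 MPa, n = 39.4
Option G has the lowest safety factor, n = 2.81.

option G, n = 2.81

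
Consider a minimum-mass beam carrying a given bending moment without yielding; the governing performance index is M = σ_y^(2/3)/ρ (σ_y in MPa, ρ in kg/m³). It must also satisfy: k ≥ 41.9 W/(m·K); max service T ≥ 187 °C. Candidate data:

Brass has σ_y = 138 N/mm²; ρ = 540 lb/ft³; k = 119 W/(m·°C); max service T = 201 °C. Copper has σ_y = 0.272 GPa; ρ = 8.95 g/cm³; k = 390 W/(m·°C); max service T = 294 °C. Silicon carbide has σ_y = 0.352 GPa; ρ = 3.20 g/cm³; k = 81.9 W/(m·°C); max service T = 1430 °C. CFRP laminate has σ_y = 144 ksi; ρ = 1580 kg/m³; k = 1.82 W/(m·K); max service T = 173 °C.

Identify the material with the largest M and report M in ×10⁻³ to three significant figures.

silicon carbide, M = 15.6×10⁻³

Screen on constraints: k ≥ 41.9 W/(m·K); max service T ≥ 187 °C. Survivors: brass, copper, silicon carbide.
After converting to SI:
  brass: σ_y = 138.0 MPa, ρ = 8650 kg/m³
  copper: σ_y = 272.0 MPa, ρ = 8950 kg/m³
  silicon carbide: σ_y = 352.0 MPa, ρ = 3200 kg/m³
  silicon carbide: M = 15.6×10⁻³
  copper: M = 4.69×10⁻³
  brass: M = 3.09×10⁻³
Highest index: silicon carbide.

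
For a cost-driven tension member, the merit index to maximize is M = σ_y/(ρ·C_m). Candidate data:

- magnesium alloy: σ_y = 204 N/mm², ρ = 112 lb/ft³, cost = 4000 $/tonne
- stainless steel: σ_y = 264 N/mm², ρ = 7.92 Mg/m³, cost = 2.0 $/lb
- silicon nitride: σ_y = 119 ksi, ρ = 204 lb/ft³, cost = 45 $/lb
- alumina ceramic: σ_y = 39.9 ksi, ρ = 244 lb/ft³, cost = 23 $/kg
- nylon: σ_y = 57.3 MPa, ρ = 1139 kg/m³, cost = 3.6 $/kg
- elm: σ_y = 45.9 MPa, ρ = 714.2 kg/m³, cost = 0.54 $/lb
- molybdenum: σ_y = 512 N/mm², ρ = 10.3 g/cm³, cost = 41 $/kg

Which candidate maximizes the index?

In SI units:
  magnesium alloy: σ_y = 204.0 MPa, ρ = 1794 kg/m³, cost = 4.000 $/kg
  stainless steel: σ_y = 264.0 MPa, ρ = 7920 kg/m³, cost = 4.409 $/kg
  silicon nitride: σ_y = 820.5 MPa, ρ = 3268 kg/m³, cost = 99.21 $/kg
  alumina ceramic: σ_y = 275.1 MPa, ρ = 3909 kg/m³, cost = 23.00 $/kg
  nylon: σ_y = 57.30 MPa, ρ = 1139 kg/m³, cost = 3.600 $/kg
  elm: σ_y = 45.90 MPa, ρ = 714.2 kg/m³, cost = 1.190 $/kg
  molybdenum: σ_y = 512.0 MPa, ρ = 10300 kg/m³, cost = 41.00 $/kg
  elm: M = 54.0 kN·m per $
  magnesium alloy: M = 28.4 kN·m per $
  nylon: M = 14.0 kN·m per $
  stainless steel: M = 7.56 kN·m per $
  alumina ceramic: M = 3.06 kN·m per $
  silicon nitride: M = 2.53 kN·m per $
  molybdenum: M = 1.21 kN·m per $
The maximum is for elm.

elm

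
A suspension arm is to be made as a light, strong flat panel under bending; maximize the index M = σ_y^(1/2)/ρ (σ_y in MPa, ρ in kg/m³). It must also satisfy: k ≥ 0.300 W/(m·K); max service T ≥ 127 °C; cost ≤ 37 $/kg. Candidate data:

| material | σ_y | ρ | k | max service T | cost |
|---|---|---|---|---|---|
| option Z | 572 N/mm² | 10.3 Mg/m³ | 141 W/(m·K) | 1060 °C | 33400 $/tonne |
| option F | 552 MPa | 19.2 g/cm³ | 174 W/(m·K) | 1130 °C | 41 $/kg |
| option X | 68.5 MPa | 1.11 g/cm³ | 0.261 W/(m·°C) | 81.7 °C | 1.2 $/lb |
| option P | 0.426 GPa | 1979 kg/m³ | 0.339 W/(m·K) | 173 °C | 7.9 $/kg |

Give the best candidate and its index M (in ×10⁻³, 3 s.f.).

Screen on constraints: k ≥ 0.300 W/(m·K); max service T ≥ 127 °C; cost ≤ 37 $/kg. Survivors: option Z, option P.
Normalizing units and computing the index:
  option Z: σ_y = 572.0 MPa, ρ = 10300 kg/m³
  option P: σ_y = 426.0 MPa, ρ = 1979 kg/m³
  option P: M = 10.4×10⁻³
  option Z: M = 2.32×10⁻³
Option P ranks first.

option P, M = 10.4×10⁻³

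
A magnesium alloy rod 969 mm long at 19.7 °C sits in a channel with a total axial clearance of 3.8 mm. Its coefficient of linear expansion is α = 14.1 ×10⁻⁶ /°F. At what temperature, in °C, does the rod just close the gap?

α = 14.1×10⁻⁶/°F × 9/5 = 25.4×10⁻⁶/K.
α·L₀·ΔT = 3.8 mm ⇒ ΔT = 3.8 / (25.4×10⁻⁶ × 969.0) = 154.5 K.
T = 19.7 + 154.5 = 174.2 °C.

174 °C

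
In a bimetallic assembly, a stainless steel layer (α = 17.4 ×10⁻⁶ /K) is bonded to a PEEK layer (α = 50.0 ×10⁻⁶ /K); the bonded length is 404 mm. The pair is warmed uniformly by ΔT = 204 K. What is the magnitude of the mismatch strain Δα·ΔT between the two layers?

6.65×10⁻³

Δα = |17.4 − 50.0|×10⁻⁶/K = 32.6×10⁻⁶/K.
Mismatch strain = Δα·ΔT = 32.6×10⁻⁶ × 204.0 = 6.65×10⁻³.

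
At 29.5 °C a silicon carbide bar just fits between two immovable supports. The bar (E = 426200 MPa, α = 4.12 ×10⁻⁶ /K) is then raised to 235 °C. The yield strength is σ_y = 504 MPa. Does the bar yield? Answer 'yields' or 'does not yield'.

E = 426200 MPa = 426.2 GPa.
ΔT = 205.5 K. Constrained thermal stress σ = E·α·ΔT = 426.2×10³ MPa × 4.12×10⁻⁶ × 205.5 = 361 MPa (compressive).
Compare to σ_y = 504 MPa: σ < σ_y, so it does not yield.

does not yield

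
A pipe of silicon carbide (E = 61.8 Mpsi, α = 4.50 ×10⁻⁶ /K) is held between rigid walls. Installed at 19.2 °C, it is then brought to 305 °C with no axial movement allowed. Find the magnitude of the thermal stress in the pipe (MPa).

548 MPa

E = 61.8 Mpsi = 426.1 GPa.
ΔT = 285.8 K. Constrained thermal stress σ = E·α·ΔT = 426.1×10³ MPa × 4.50×10⁻⁶ × 285.8 = 548 MPa (compressive).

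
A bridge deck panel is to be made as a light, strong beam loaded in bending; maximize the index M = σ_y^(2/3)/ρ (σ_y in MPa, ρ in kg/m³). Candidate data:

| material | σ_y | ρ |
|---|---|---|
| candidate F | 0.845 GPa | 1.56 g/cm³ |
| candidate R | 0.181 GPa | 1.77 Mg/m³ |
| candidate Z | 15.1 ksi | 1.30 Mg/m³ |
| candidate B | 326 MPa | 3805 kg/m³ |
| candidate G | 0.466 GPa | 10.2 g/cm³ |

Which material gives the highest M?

candidate F

Putting every candidate on a common basis:
  candidate F: σ_y = 845.0 MPa, ρ = 1560 kg/m³
  candidate R: σ_y = 181.0 MPa, ρ = 1770 kg/m³
  candidate Z: σ_y = 104.1 MPa, ρ = 1300 kg/m³
  candidate B: σ_y = 326.0 MPa, ρ = 3805 kg/m³
  candidate G: σ_y = 466.0 MPa, ρ = 10200 kg/m³
  candidate F: M = 57.3×10⁻³
  candidate R: M = 18.1×10⁻³
  candidate Z: M = 17.0×10⁻³
  candidate B: M = 12.4×10⁻³
  candidate G: M = 5.89×10⁻³
Candidate F ranks first.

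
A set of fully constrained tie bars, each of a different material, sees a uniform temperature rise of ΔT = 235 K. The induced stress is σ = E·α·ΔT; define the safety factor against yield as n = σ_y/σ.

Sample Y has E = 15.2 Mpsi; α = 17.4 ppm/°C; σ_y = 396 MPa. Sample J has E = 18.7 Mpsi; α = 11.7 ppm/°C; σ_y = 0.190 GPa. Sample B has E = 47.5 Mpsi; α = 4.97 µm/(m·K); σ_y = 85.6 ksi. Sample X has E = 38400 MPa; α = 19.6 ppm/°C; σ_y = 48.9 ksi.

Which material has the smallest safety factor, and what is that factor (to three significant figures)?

In consistent units (E in GPa, α in ×10⁻⁶/K, σ_y in MPa):
  sample Y: E = 104.8, α = 17.4, σ_y = 396.0 → σ = 429 MPa, n = 0.924
  sample J: E = 128.9, α = 11.7, σ_y = 190.0 → σ = 354 MPa, n = 0.536
  sample B: E = 327.5, α = 4.97, σ_y = 590.2 → σ = 383 MPa, n = 1.54
  sample X: E = 38.40, α = 19.6, σ_y = 337.2 → σ = 177 MPa, n = 1.91
The minimum is sample J at n = 0.536.

sample J, n = 0.536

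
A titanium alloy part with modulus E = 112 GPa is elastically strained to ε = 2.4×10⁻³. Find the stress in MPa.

σ = E·ε = 112000 MPa × 2.4×10⁻³ = 269 MPa.

269 MPa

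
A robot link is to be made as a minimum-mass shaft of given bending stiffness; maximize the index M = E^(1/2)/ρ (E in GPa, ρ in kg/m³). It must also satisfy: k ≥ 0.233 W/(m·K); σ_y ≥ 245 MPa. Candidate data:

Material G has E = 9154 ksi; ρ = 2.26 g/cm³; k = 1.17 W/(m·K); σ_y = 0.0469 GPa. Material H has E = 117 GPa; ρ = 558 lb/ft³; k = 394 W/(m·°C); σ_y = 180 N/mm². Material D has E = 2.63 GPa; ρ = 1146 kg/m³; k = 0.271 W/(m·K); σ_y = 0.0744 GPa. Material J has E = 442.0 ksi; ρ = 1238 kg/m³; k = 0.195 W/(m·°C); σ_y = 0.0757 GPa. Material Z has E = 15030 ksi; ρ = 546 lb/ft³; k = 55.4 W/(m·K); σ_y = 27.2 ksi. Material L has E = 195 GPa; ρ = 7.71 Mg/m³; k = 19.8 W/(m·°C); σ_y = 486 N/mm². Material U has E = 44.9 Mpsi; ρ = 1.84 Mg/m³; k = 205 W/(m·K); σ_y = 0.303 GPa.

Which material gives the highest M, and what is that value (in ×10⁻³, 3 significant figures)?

Screen on constraints: k ≥ 0.233 W/(m·K); σ_y ≥ 245 MPa. Survivors: material L, material U.
After converting to SI:
  material L: E = 195.0 GPa, ρ = 7710 kg/m³
  material U: E = 309.6 GPa, ρ = 1840 kg/m³
  material U: M = 9.56×10⁻³
  material L: M = 1.81×10⁻³
The maximum is for material U.

material U, M = 9.56×10⁻³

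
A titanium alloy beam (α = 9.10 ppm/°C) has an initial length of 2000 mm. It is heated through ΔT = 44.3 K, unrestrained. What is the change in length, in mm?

0.806 mm

ΔL = α·L₀·ΔT = 9.10×10⁻⁶ × 2000 mm × 44.30 K = 0.806 mm.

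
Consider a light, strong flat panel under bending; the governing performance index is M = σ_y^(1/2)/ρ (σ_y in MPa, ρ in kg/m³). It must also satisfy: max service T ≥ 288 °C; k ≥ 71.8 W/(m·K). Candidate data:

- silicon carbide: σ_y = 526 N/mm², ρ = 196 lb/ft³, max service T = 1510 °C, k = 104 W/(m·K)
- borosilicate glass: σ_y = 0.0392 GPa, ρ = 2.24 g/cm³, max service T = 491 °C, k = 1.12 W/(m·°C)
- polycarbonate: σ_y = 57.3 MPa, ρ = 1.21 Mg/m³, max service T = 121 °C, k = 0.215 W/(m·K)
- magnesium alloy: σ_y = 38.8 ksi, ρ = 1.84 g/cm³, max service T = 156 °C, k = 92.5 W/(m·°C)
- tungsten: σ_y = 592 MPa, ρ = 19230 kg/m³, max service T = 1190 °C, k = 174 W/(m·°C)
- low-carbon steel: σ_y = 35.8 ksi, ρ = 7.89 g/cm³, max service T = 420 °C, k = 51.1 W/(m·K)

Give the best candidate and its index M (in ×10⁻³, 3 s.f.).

Screen on constraints: max service T ≥ 288 °C; k ≥ 71.8 W/(m·K). Survivors: silicon carbide, tungsten.
Convert each candidate to consistent units, then evaluate M:
  silicon carbide: σ_y = 526.0 MPa, ρ = 3140 kg/m³
  tungsten: σ_y = 592.0 MPa, ρ = 19230 kg/m³
  silicon carbide: M = 7.30×10⁻³
  tungsten: M = 1.27×10⁻³
The maximum is for silicon carbide.

silicon carbide, M = 7.30×10⁻³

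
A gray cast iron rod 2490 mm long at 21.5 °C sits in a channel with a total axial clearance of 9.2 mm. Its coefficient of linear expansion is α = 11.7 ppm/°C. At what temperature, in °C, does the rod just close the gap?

α·L₀·ΔT = 9.2 mm ⇒ ΔT = 9.2 / (11.7×10⁻⁶ × 2490.0) = 315.8 K.
T = 21.5 + 315.8 = 337.3 °C.

337 °C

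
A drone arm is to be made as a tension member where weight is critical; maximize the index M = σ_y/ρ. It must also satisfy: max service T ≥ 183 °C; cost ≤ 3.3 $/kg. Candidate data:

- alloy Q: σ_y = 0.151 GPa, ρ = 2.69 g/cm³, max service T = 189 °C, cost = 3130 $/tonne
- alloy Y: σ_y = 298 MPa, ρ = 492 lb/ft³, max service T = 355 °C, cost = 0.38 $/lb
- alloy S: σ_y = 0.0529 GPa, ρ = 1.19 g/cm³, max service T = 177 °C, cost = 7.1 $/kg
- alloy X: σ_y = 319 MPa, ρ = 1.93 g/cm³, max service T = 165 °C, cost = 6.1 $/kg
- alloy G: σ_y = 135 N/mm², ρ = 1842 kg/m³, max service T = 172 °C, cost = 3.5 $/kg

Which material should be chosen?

alloy Q

Screen on constraints: max service T ≥ 183 °C; cost ≤ 3.3 $/kg. Survivors: alloy Q, alloy Y.
Normalizing units and computing the index:
  alloy Q: σ_y = 151.0 MPa, ρ = 2690 kg/m³
  alloy Y: σ_y = 298.0 MPa, ρ = 7881 kg/m³
  alloy Q: M = 56.1 kN·m/kg
  alloy Y: M = 37.8 kN·m/kg
Highest index: alloy Q.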